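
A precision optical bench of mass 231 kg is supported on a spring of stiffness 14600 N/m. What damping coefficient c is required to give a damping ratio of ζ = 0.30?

1100 N·s/m

c_c = 2√(k·m) = 2√(14600 × 231) = 3673 N·s/m.
c = ζ·c_c = 0.30 × 3673 = 1102 N·s/m.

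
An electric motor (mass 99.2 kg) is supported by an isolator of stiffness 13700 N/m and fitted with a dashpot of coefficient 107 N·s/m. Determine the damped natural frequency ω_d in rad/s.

ω_n = √(k/m) = √(13700/99.2) = 11.75 rad/s.
Critical damping c_c = 2√(k·m) = 2√(13700 × 99.2) = 2332 N·s/m, so ζ = c/c_c = 107/2332 = 0.04589.
ω_d = ω_n√(1 − ζ²) = 11.75 × √(1 − 0.00211) = 11.74 rad/s.

11.7 rad/s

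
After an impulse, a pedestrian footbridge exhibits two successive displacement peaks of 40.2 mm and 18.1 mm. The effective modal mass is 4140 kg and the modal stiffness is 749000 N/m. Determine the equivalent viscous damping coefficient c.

Logarithmic decrement δ = (1/n)·ln(x₀/x_n) = (1/1)·ln(40.2/18.1) = (1/1)·ln(2.221) = 0.7980.
ζ = δ/√(4π² + δ²) = 0.7980/√(39.48 + 0.637) = 0.7980/6.334 = 0.1260.
c = ζ · 2√(km) = 0.1260 × 2√(749000 × 4140) = 0.1260 × 111400 = 14030 N·s/m.

14000 N·s/m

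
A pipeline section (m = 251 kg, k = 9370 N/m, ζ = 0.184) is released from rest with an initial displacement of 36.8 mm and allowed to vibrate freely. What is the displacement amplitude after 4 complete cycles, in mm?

Logarithmic decrement δ = 2πζ/√(1 − ζ²) = 2π × 0.1840/√(1 − 0.0339) = 1.176.
After n cycles, x_n/x₀ = e^(−nδ), so x_4 = 36.8 × e^(−4 × 1.176) = 36.8 × 0.009052 = 0.3331 mm.

0.333 mm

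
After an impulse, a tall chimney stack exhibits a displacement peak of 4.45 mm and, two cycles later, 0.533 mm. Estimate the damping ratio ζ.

0.167

Logarithmic decrement δ = (1/n)·ln(x₀/x_n) = (1/2)·ln(4.45/0.533) = (1/2)·ln(8.349) = 1.061.
ζ = δ/√(4π² + δ²) = 1.061/√(39.48 + 1.13) = 1.061/6.372 = 0.1665.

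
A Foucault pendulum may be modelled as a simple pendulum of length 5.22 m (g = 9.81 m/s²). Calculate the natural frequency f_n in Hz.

0.218 Hz

For a simple pendulum ω_n = √(g/L) = √(9.81/5.22) = √1.879 = 1.371 rad/s.
f_n = ω_n/(2π) = 1.371/6.283 = 0.2182 Hz.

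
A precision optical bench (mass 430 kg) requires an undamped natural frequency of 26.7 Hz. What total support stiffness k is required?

12100000 N/m

ω_n = 2πf_n = 2π × 26.7 = 167.8 rad/s.
k = m·ω_n² = 430 × 167.8² = 430 × 28140 = 12100000 N/m.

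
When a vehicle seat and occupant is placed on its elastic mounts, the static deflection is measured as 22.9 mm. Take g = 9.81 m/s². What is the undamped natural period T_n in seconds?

ω_n = √(g/δ_st) = √(9.81/0.0229) = √428.4 = 20.70 rad/s.
T_n = 2π/ω_n = 6.283/20.70 = 0.3036 s.

0.304 s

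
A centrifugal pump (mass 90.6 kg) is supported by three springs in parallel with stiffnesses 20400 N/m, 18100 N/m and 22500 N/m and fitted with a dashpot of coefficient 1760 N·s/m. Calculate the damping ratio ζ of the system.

Parallel springs add: k_eq = 20400 + 18100 + 22500 = 61000 N/m.
ω_n = √(k_eq/m) = √(61000/90.6) = 25.95 rad/s.
Critical damping c_c = 2√(k_eq·m) = 2√(61000 × 90.6) = 4702 N·s/m, so ζ = c/c_c = 1760/4702 = 0.3743.

0.374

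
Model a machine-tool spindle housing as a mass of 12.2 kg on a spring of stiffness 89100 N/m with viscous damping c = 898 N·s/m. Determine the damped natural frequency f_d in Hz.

12.3 Hz

ω_n = √(k/m) = √(89100/12.2) = 85.46 rad/s.
Critical damping c_c = 2√(k·m) = 2√(89100 × 12.2) = 2085 N·s/m, so ζ = c/c_c = 898/2085 = 0.4307.
ω_d = ω_n√(1 − ζ²) = 85.46 × √(1 − 0.185) = 77.13 rad/s.
f_d = ω_d/(2π) = 12.28 Hz.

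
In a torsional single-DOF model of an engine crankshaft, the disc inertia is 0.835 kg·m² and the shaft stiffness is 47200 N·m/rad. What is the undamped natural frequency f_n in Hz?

ω_n = √(k_t/J) = √(47200/0.835) = √56530 = 237.8 rad/s.
f_n = ω_n/(2π) = 237.8/6.283 = 37.84 Hz.

37.8 Hz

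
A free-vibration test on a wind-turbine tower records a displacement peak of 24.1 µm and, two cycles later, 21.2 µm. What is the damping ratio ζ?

Logarithmic decrement δ = (1/n)·ln(x₀/x_n) = (1/2)·ln(24.1/21.2) = (1/2)·ln(1.137) = 0.06411.
ζ = δ/√(4π² + δ²) = 0.06411/√(39.48 + 0.00411) = 0.06411/6.284 = 0.01020.

0.0102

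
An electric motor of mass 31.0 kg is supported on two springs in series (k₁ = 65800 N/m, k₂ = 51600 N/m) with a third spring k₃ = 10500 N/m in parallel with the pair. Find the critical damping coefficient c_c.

Series pair: k_s = k₁k₂/(k₁+k₂) = (65800)(51600)/(65800 + 51600) = 28920 N/m. In parallel with k₃: k_eq = 28920 + 10500 = 39420 N/m.
c_c = 2√(k_eq·m) = 2√(39420 × 31.0) = 2 × 1105 = 2211 N·s/m.

2210 N·s/m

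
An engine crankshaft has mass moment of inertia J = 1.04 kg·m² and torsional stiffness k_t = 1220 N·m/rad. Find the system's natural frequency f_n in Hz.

ω_n = √(k_t/J) = √(1220/1.04) = √1173 = 34.25 rad/s.
f_n = ω_n/(2π) = 34.25/6.283 = 5.451 Hz.

5.45 Hz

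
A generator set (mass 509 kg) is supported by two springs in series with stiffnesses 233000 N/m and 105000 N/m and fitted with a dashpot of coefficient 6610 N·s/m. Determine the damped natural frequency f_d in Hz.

Series springs: 1/k_eq = 1/233000 + 1/105000 = 1.382×10^-5, so k_eq = 72380 N/m.
ω_n = √(k_eq/m) = √(72380/509) = 11.92 rad/s.
Critical damping c_c = 2√(k_eq·m) = 2√(72380 × 509) = 12140 N·s/m, so ζ = c/c_c = 6610/12140 = 0.5445.
ω_d = ω_n√(1 − ζ²) = 11.92 × √(1 − 0.296) = 10.00 rad/s.
f_d = ω_d/(2π) = 1.592 Hz.

1.59 Hz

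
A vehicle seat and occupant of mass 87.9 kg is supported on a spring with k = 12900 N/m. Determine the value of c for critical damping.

2130 N·s/m

c_c = 2√(k·m) = 2√(12900 × 87.9) = 2 × 1065 = 2130 N·s/m.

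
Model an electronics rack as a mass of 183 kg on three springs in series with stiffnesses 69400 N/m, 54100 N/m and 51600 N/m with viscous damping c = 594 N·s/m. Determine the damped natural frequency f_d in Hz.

Series springs: 1/k_eq = 1/69400 + 1/54100 + 1/51600 = 5.227×10^-5, so k_eq = 19130 N/m.
ω_n = √(k_eq/m) = √(19130/183) = 10.22 rad/s.
Critical damping c_c = 2√(k_eq·m) = 2√(19130 × 183) = 3742 N·s/m, so ζ = c/c_c = 594/3742 = 0.1587.
ω_d = ω_n√(1 − ζ²) = 10.22 × √(1 − 0.0252) = 10.09 rad/s.
f_d = ω_d/(2π) = 1.607 Hz.

1.61 Hz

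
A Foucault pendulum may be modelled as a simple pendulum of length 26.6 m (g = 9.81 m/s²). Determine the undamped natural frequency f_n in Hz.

0.0967 Hz

For a simple pendulum ω_n = √(g/L) = √(9.81/26.6) = √0.3688 = 0.6073 rad/s.
f_n = ω_n/(2π) = 0.6073/6.283 = 0.09665 Hz.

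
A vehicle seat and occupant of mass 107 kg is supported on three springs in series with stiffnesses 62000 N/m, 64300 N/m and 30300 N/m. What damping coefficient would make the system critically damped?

2570 N·s/m

Series springs: 1/k_eq = 1/62000 + 1/64300 + 1/30300 = 6.468×10^-5, so k_eq = 15460 N/m.
c_c = 2√(k_eq·m) = 2√(15460 × 107) = 2 × 1286 = 2572 N·s/m.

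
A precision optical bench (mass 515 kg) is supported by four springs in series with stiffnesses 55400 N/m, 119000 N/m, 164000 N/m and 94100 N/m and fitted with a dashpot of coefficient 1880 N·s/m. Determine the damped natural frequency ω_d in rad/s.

6.45 rad/s

Series springs: 1/k_eq = 1/55400 + 1/119000 + 1/164000 + 1/94100 = 4.318×10^-5, so k_eq = 23160 N/m.
ω_n = √(k_eq/m) = √(23160/515) = 6.706 rad/s.
Critical damping c_c = 2√(k_eq·m) = 2√(23160 × 515) = 6907 N·s/m, so ζ = c/c_c = 1880/6907 = 0.2722.
ω_d = ω_n√(1 − ζ²) = 6.706 × √(1 − 0.0741) = 6.453 rad/s.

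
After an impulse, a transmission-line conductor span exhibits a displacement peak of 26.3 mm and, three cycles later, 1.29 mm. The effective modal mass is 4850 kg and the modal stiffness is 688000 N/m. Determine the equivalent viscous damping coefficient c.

Logarithmic decrement δ = (1/n)·ln(x₀/x_n) = (1/3)·ln(26.3/1.29) = (1/3)·ln(20.39) = 1.005.
ζ = δ/√(4π² + δ²) = 1.005/√(39.48 + 1.01) = 1.005/6.363 = 0.1579.
c = ζ · 2√(km) = 0.1579 × 2√(688000 × 4850) = 0.1579 × 115500 = 18250 N·s/m.

18200 N·s/m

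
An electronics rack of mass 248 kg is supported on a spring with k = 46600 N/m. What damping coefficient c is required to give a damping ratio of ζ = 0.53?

c_c = 2√(k·m) = 2√(46600 × 248) = 6799 N·s/m.
c = ζ·c_c = 0.53 × 6799 = 3604 N·s/m.

3600 N·s/m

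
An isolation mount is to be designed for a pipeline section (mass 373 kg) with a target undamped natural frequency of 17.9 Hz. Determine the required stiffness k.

ω_n = 2πf_n = 2π × 17.9 = 112.5 rad/s.
k = m·ω_n² = 373 × 112.5² = 373 × 12650 = 4718000 N/m.

4720000 N/m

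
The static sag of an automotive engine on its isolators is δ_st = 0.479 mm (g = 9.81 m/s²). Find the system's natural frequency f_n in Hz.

22.8 Hz

ω_n = √(g/δ_st) = √(9.81/0.000479) = √20480 = 143.1 rad/s.
f_n = ω_n/(2π) = 143.1/6.283 = 22.78 Hz.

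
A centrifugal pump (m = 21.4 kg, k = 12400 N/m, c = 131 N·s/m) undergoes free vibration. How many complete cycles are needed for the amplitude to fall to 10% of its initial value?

3 cycles

ζ = c/(2√(km)) = 131/(2√(12400 × 21.4)) = 131/1030 = 0.1272.
Logarithmic decrement δ = 2πζ/√(1 − ζ²) = 2π × 0.1272/√(1 − 0.0162) = 0.8055.
x_n/x₀ = e^(−nδ) ≤ 0.1; take ln: n ≥ ln(1/0.1)/δ = 2.303/0.8055 = 2.859.
So 3 complete cycles are required.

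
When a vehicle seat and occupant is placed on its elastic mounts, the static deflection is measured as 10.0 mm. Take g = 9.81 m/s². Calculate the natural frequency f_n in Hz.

ω_n = √(g/δ_st) = √(9.81/0.0100) = √981.0 = 31.32 rad/s.
f_n = ω_n/(2π) = 31.32/6.283 = 4.985 Hz.

4.98 Hz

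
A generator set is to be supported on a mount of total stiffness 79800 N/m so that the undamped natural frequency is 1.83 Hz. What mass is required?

604 kg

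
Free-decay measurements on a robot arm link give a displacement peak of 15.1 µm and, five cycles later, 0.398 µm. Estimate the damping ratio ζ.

Logarithmic decrement δ = (1/n)·ln(x₀/x_n) = (1/5)·ln(15.1/0.398) = (1/5)·ln(37.94) = 0.7272.
ζ = δ/√(4π² + δ²) = 0.7272/√(39.48 + 0.529) = 0.7272/6.325 = 0.1150.

0.115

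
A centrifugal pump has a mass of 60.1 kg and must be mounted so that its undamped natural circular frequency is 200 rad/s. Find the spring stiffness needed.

k = m·ω_n² = 60.1 × 200.0² = 60.1 × 40000 = 2404000 N/m.

2400000 N/m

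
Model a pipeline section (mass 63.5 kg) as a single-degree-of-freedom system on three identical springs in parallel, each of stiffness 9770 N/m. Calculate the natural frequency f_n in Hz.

Parallel springs add: k_eq = 3 × 9770 = 29310 N/m.
ω_n = √(k_eq/m) = √(29310/63.5) = √461.6 = 21.48 rad/s.
f_n = ω_n/(2π) = 21.48/6.283 = 3.419 Hz.

3.42 Hz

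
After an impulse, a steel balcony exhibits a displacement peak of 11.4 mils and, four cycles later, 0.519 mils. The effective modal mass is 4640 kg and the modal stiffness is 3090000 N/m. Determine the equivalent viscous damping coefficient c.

Logarithmic decrement δ = (1/n)·ln(x₀/x_n) = (1/4)·ln(11.4/0.519) = (1/4)·ln(21.97) = 0.7724.
ζ = δ/√(4π² + δ²) = 0.7724/√(39.48 + 0.597) = 0.7724/6.330 = 0.1220.
c = ζ · 2√(km) = 0.1220 × 2√(3090000 × 4640) = 0.1220 × 239500 = 29220 N·s/m.

29200 N·s/m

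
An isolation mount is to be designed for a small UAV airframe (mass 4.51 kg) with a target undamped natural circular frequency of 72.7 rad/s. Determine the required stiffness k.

23800 N/m

k = m·ω_n² = 4.51 × 72.70² = 4.51 × 5285 = 23840 N/m.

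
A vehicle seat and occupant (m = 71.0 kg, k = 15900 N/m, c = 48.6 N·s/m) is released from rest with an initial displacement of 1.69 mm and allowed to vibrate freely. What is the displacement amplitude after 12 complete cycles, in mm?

0.301 mm

ζ = c/(2√(km)) = 48.6/(2√(15900 × 71.0)) = 48.6/2125 = 0.02287.
Logarithmic decrement δ = 2πζ/√(1 − ζ²) = 2π × 0.02287/√(1 − 0.000523) = 0.1437.
After n cycles, x_n/x₀ = e^(−nδ), so x_12 = 1.69 × e^(−12 × 0.1437) = 1.69 × 0.1782 = 0.3012 mm.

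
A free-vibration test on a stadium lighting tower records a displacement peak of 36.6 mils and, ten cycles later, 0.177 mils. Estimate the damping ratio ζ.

0.0846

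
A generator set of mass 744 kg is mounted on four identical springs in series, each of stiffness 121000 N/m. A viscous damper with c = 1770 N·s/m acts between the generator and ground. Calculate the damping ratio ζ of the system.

Series springs: 1/k_eq = 4/121000, so k_eq = 121000/4 = 30250 N/m.
ω_n = √(k_eq/m) = √(30250/744) = 6.376 rad/s.
Critical damping c_c = 2√(k_eq·m) = 2√(30250 × 744) = 9488 N·s/m, so ζ = c/c_c = 1770/9488 = 0.1865.

0.187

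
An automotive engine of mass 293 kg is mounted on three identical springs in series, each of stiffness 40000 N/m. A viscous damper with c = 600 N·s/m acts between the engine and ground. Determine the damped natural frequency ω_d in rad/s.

6.67 rad/s

Series springs: 1/k_eq = 3/40000, so k_eq = 40000/3 = 13330 N/m.
ω_n = √(k_eq/m) = √(13330/293) = 6.746 rad/s.
Critical damping c_c = 2√(k_eq·m) = 2√(13330 × 293) = 3953 N·s/m, so ζ = c/c_c = 600/3953 = 0.1518.
ω_d = ω_n√(1 − ζ²) = 6.746 × √(1 − 0.0230) = 6.668 rad/s.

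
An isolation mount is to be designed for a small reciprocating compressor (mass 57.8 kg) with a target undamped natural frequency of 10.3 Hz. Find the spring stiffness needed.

242000 N/m

ω_n = 2πf_n = 2π × 10.3 = 64.72 rad/s.
k = m·ω_n² = 57.8 × 64.72² = 57.8 × 4188 = 242100 N/m.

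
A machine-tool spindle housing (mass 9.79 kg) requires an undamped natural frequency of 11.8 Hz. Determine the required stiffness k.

ω_n = 2πf_n = 2π × 11.8 = 74.14 rad/s.
k = m·ω_n² = 9.79 × 74.14² = 9.79 × 5497 = 53820 N/m.

53800 N/m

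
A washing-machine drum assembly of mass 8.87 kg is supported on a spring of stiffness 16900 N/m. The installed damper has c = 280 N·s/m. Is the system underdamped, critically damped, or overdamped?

c_c = 2√(k·m) = 774.3 N·s/m; ζ = c/c_c = 280/774.3 = 0.362.
Since ζ < 1 the system is underdamped.

underdamped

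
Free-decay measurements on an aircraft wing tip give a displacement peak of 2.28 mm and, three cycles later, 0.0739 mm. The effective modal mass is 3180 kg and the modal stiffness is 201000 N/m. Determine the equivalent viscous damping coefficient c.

Logarithmic decrement δ = (1/n)·ln(x₀/x_n) = (1/3)·ln(2.28/0.0739) = (1/3)·ln(30.85) = 1.143.
ζ = δ/√(4π² + δ²) = 1.143/√(39.48 + 1.31) = 1.143/6.386 = 0.1790.
c = ζ · 2√(km) = 0.1790 × 2√(201000 × 3180) = 0.1790 × 50560 = 9050 N·s/m.

9050 N·s/m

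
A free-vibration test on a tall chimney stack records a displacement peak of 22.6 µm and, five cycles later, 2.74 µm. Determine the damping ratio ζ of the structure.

Logarithmic decrement δ = (1/n)·ln(x₀/x_n) = (1/5)·ln(22.6/2.74) = (1/5)·ln(8.248) = 0.4220.
ζ = δ/√(4π² + δ²) = 0.4220/√(39.48 + 0.178) = 0.4220/6.297 = 0.06701.

0.0670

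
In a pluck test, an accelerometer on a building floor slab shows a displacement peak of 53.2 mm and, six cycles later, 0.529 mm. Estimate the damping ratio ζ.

0.121

Logarithmic decrement δ = (1/n)·ln(x₀/x_n) = (1/6)·ln(53.2/0.529) = (1/6)·ln(100.6) = 0.7685.
ζ = δ/√(4π² + δ²) = 0.7685/√(39.48 + 0.591) = 0.7685/6.330 = 0.1214.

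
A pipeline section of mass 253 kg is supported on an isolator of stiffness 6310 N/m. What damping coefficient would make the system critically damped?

2530 N·s/m

c_c = 2√(k·m) = 2√(6310 × 253) = 2 × 1263 = 2527 N·s/m.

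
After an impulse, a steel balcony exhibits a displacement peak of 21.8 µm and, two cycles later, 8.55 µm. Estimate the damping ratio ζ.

Logarithmic decrement δ = (1/n)·ln(x₀/x_n) = (1/2)·ln(21.8/8.55) = (1/2)·ln(2.550) = 0.4680.
ζ = δ/√(4π² + δ²) = 0.4680/√(39.48 + 0.219) = 0.4680/6.301 = 0.07428.

0.0743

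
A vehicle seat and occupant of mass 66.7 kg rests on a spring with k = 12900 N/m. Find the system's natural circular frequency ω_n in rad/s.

ω_n = √(k/m) = √(12900/66.7) = √193.4 = 13.91 rad/s.

13.9 rad/s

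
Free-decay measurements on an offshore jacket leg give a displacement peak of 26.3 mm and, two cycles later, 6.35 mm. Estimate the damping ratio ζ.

0.112

Logarithmic decrement δ = (1/n)·ln(x₀/x_n) = (1/2)·ln(26.3/6.35) = (1/2)·ln(4.142) = 0.7106.
ζ = δ/√(4π² + δ²) = 0.7106/√(39.48 + 0.505) = 0.7106/6.323 = 0.1124.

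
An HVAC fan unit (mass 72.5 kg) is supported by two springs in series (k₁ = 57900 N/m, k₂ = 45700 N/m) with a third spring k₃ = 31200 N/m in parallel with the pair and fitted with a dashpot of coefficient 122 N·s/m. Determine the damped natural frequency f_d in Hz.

4.45 Hz

Series pair: k_s = k₁k₂/(k₁+k₂) = (57900)(45700)/(57900 + 45700) = 25540 N/m. In parallel with k₃: k_eq = 25540 + 31200 = 56740 N/m.
ω_n = √(k_eq/m) = √(56740/72.5) = 27.98 rad/s.
Critical damping c_c = 2√(k_eq·m) = 2√(56740 × 72.5) = 4056 N·s/m, so ζ = c/c_c = 122/4056 = 0.03008.
ω_d = ω_n√(1 − ζ²) = 27.98 × √(1 − 0.000905) = 27.96 rad/s.
f_d = ω_d/(2π) = 4.450 Hz.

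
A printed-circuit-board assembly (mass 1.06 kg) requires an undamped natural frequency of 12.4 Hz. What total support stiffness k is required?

ω_n = 2πf_n = 2π × 12.4 = 77.91 rad/s.
k = m·ω_n² = 1.06 × 77.91² = 1.06 × 6070 = 6434 N/m.

6430 N/m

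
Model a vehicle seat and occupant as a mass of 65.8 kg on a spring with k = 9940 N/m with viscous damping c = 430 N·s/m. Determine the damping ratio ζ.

ω_n = √(k/m) = √(9940/65.8) = 12.29 rad/s.
Critical damping c_c = 2√(k·m) = 2√(9940 × 65.8) = 1617 N·s/m, so ζ = c/c_c = 430/1617 = 0.2658.

0.266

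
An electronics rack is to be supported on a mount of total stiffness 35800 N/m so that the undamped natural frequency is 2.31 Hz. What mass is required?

ω_n = 2πf_n = 2π × 2.31 = 14.51 rad/s.
m = k/ω_n² = 35800/14.51² = 35800/210.7 = 169.9 kg.

170 kg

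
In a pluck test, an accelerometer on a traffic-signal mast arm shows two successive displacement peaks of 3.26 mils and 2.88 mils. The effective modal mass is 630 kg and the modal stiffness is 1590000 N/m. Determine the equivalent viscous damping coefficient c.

Logarithmic decrement δ = (1/n)·ln(x₀/x_n) = (1/1)·ln(3.26/2.88) = (1/1)·ln(1.132) = 0.1239.
ζ = δ/√(4π² + δ²) = 0.1239/√(39.48 + 0.0154) = 0.1239/6.284 = 0.01972.
c = ζ · 2√(km) = 0.01972 × 2√(1590000 × 630) = 0.01972 × 63300 = 1248 N·s/m.

1250 N·s/m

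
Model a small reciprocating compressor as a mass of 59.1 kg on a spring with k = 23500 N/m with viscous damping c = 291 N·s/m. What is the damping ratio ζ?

ω_n = √(k/m) = √(23500/59.1) = 19.94 rad/s.
Critical damping c_c = 2√(k·m) = 2√(23500 × 59.1) = 2357 N·s/m, so ζ = c/c_c = 291/2357 = 0.1235.

0.123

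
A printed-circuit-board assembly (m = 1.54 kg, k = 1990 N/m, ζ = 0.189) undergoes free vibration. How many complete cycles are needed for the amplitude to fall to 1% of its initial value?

Logarithmic decrement δ = 2πζ/√(1 − ζ²) = 2π × 0.1890/√(1 − 0.0357) = 1.209.
x_n/x₀ = e^(−nδ) ≤ 0.01; take ln: n ≥ ln(1/0.01)/δ = 4.605/1.209 = 3.808.
So 4 complete cycles are required.

4 cycles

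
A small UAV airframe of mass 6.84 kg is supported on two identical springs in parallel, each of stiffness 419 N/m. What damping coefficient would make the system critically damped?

151 N·s/m

Parallel springs add: k_eq = 2 × 419 = 838.0 N/m.
c_c = 2√(k_eq·m) = 2√(838.0 × 6.84) = 2 × 75.71 = 151.4 N·s/m.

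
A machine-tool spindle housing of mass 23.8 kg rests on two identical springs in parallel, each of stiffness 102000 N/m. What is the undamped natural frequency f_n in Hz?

14.7 Hz

Parallel springs add: k_eq = 2 × 102000 = 204000 N/m.
ω_n = √(k_eq/m) = √(204000/23.8) = √8571 = 92.58 rad/s.
f_n = ω_n/(2π) = 92.58/6.283 = 14.73 Hz.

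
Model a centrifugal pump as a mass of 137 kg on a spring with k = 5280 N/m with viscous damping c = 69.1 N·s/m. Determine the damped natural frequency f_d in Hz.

ω_n = √(k/m) = √(5280/137) = 6.208 rad/s.
Critical damping c_c = 2√(k·m) = 2√(5280 × 137) = 1701 N·s/m, so ζ = c/c_c = 69.1/1701 = 0.04062.
ω_d = ω_n√(1 − ζ²) = 6.208 × √(1 − 0.00165) = 6.203 rad/s.
f_d = ω_d/(2π) = 0.9872 Hz.

0.987 Hz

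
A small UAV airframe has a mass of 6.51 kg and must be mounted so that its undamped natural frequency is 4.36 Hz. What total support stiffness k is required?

4890 N/m

ω_n = 2πf_n = 2π × 4.36 = 27.39 rad/s.
k = m·ω_n² = 6.51 × 27.39² = 6.51 × 750.5 = 4886 N/m.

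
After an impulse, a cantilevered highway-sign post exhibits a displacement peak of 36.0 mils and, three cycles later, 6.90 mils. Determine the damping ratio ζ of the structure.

Logarithmic decrement δ = (1/n)·ln(x₀/x_n) = (1/3)·ln(36.0/6.90) = (1/3)·ln(5.217) = 0.5507.
ζ = δ/√(4π² + δ²) = 0.5507/√(39.48 + 0.303) = 0.5507/6.307 = 0.08731.

0.0873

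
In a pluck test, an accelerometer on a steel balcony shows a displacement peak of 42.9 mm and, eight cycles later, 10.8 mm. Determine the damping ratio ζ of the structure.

Logarithmic decrement δ = (1/n)·ln(x₀/x_n) = (1/8)·ln(42.9/10.8) = (1/8)·ln(3.972) = 0.1724.
ζ = δ/√(4π² + δ²) = 0.1724/√(39.48 + 0.0297) = 0.1724/6.286 = 0.02743.

0.0274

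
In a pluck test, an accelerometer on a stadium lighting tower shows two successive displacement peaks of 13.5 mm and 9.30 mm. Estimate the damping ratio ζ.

Logarithmic decrement δ = (1/n)·ln(x₀/x_n) = (1/1)·ln(13.5/9.30) = (1/1)·ln(1.452) = 0.3727.
ζ = δ/√(4π² + δ²) = 0.3727/√(39.48 + 0.139) = 0.3727/6.294 = 0.05921.

0.0592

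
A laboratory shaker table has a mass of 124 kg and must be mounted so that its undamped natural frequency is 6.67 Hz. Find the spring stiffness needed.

ω_n = 2πf_n = 2π × 6.67 = 41.91 rad/s.
k = m·ω_n² = 124 × 41.91² = 124 × 1756 = 217800 N/m.

218000 N/m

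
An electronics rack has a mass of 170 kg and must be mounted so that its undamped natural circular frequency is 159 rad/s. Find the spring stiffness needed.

4300000 N/m

k = m·ω_n² = 170 × 159.0² = 170 × 25280 = 4298000 N/m.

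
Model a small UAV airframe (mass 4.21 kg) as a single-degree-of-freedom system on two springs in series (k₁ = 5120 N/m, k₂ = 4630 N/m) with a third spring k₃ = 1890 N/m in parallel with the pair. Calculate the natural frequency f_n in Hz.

Series pair: k_s = k₁k₂/(k₁+k₂) = (5120)(4630)/(5120 + 4630) = 2431 N/m. In parallel with k₃: k_eq = 2431 + 1890 = 4321 N/m.
ω_n = √(k_eq/m) = √(4321/4.21) = √1026 = 32.04 rad/s.
f_n = ω_n/(2π) = 32.04/6.283 = 5.099 Hz.

5.10 Hz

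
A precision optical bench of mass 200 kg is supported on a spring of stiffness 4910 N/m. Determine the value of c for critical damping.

1980 N·s/m

c_c = 2√(k·m) = 2√(4910 × 200) = 2 × 991.0 = 1982 N·s/m.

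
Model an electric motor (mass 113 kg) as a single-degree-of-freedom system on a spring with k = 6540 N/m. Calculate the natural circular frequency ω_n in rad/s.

7.61 rad/s

ω_n = √(k/m) = √(6540/113) = √57.88 = 7.608 rad/s.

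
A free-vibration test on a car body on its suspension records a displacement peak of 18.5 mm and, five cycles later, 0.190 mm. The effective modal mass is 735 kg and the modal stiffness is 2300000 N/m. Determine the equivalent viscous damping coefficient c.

11900 N·s/m

Logarithmic decrement δ = (1/n)·ln(x₀/x_n) = (1/5)·ln(18.5/0.190) = (1/5)·ln(97.37) = 0.9157.
ζ = δ/√(4π² + δ²) = 0.9157/√(39.48 + 0.839) = 0.9157/6.350 = 0.1442.
c = ζ · 2√(km) = 0.1442 × 2√(2300000 × 735) = 0.1442 × 82230 = 11860 N·s/m.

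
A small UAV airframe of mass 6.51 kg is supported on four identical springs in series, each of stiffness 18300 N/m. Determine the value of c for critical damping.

Series springs: 1/k_eq = 4/18300, so k_eq = 18300/4 = 4575 N/m.
c_c = 2√(k_eq·m) = 2√(4575 × 6.51) = 2 × 172.6 = 345.2 N·s/m.

345 N·s/m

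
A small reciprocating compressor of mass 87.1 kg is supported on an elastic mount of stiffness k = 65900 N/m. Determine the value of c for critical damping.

4790 N·s/m

c_c = 2√(k·m) = 2√(65900 × 87.1) = 2 × 2396 = 4792 N·s/m.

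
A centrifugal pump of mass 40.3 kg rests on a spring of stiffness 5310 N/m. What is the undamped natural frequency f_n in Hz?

1.83 Hz

ω_n = √(k/m) = √(5310/40.3) = √131.8 = 11.48 rad/s.
f_n = ω_n/(2π) = 11.48/6.283 = 1.827 Hz.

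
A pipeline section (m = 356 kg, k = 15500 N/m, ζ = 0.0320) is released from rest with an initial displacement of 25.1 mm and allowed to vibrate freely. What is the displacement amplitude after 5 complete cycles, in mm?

Logarithmic decrement δ = 2πζ/√(1 − ζ²) = 2π × 0.03200/√(1 − 0.00102) = 0.2012.
After n cycles, x_n/x₀ = e^(−nδ), so x_5 = 25.1 × e^(−5 × 0.2012) = 25.1 × 0.3657 = 9.180 mm.

9.18 mm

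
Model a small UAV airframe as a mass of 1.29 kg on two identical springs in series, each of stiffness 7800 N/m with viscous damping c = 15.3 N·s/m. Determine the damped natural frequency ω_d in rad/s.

Series springs: 1/k_eq = 2/7800, so k_eq = 7800/2 = 3900 N/m.
ω_n = √(k_eq/m) = √(3900/1.29) = 54.98 rad/s.
Critical damping c_c = 2√(k_eq·m) = 2√(3900 × 1.29) = 141.9 N·s/m, so ζ = c/c_c = 15.3/141.9 = 0.1079.
ω_d = ω_n√(1 − ζ²) = 54.98 × √(1 − 0.0116) = 54.66 rad/s.

54.7 rad/s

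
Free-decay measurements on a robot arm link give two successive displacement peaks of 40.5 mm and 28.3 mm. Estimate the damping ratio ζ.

Logarithmic decrement δ = (1/n)·ln(x₀/x_n) = (1/1)·ln(40.5/28.3) = (1/1)·ln(1.431) = 0.3584.
ζ = δ/√(4π² + δ²) = 0.3584/√(39.48 + 0.128) = 0.3584/6.293 = 0.05695.

0.0570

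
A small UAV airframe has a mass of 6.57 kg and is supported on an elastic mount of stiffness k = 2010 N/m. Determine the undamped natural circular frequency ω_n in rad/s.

17.5 rad/s

ω_n = √(k/m) = √(2010/6.57) = √305.9 = 17.49 rad/s.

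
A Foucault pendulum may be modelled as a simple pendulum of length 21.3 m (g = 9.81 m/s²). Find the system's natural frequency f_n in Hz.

0.108 Hz

For a simple pendulum ω_n = √(g/L) = √(9.81/21.3) = √0.4606 = 0.6786 rad/s.
f_n = ω_n/(2π) = 0.6786/6.283 = 0.1080 Hz.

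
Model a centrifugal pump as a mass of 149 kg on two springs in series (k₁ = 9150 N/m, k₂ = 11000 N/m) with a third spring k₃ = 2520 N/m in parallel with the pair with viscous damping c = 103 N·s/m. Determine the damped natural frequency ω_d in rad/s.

Series pair: k_s = k₁k₂/(k₁+k₂) = (9150)(11000)/(9150 + 11000) = 4995 N/m. In parallel with k₃: k_eq = 4995 + 2520 = 7515 N/m.
ω_n = √(k_eq/m) = √(7515/149) = 7.102 rad/s.
Critical damping c_c = 2√(k_eq·m) = 2√(7515 × 149) = 2116 N·s/m, so ζ = c/c_c = 103/2116 = 0.04867.
ω_d = ω_n√(1 − ζ²) = 7.102 × √(1 − 0.00237) = 7.093 rad/s.

7.09 rad/s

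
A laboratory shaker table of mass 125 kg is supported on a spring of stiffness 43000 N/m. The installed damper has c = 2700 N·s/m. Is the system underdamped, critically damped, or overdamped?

underdamped

c_c = 2√(k·m) = 4637 N·s/m; ζ = c/c_c = 2700/4637 = 0.582.
Since ζ < 1 the system is underdamped.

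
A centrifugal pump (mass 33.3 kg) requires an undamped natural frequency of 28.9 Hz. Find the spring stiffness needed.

1100000 N/m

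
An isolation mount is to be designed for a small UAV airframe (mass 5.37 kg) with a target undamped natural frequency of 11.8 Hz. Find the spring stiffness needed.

ω_n = 2πf_n = 2π × 11.8 = 74.14 rad/s.
k = m·ω_n² = 5.37 × 74.14² = 5.37 × 5497 = 29520 N/m.

29500 N/m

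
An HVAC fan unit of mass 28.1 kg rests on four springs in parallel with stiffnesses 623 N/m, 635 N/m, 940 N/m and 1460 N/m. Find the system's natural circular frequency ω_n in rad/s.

11.4 rad/s

Parallel springs add: k_eq = 623 + 635 + 940 + 1460 = 3658 N/m.
ω_n = √(k_eq/m) = √(3658/28.1) = √130.2 = 11.41 rad/s.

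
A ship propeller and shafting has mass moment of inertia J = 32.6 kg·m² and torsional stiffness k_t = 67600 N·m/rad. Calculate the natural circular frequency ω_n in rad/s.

45.5 rad/s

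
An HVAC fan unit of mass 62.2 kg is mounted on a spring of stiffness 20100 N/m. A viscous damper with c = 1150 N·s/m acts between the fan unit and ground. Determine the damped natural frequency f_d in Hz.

ω_n = √(k/m) = √(20100/62.2) = 17.98 rad/s.
Critical damping c_c = 2√(k·m) = 2√(20100 × 62.2) = 2236 N·s/m, so ζ = c/c_c = 1150/2236 = 0.5143.
ω_d = ω_n√(1 − ζ²) = 17.98 × √(1 − 0.264) = 15.42 rad/s.
f_d = ω_d/(2π) = 2.454 Hz.

2.45 Hz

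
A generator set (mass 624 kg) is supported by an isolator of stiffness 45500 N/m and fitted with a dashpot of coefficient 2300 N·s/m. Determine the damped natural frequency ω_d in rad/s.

8.34 rad/s

ω_n = √(k/m) = √(45500/624) = 8.539 rad/s.
Critical damping c_c = 2√(k·m) = 2√(45500 × 624) = 10660 N·s/m, so ζ = c/c_c = 2300/10660 = 0.2158.
ω_d = ω_n√(1 − ζ²) = 8.539 × √(1 − 0.0466) = 8.338 rad/s.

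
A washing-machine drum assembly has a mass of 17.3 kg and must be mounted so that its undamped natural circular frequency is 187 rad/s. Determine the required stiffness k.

k = m·ω_n² = 17.3 × 187.0² = 17.3 × 34970 = 605000 N/m.

605000 N/m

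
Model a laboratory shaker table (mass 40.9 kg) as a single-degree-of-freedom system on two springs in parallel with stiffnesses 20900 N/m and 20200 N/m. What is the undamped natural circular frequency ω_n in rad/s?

31.7 rad/s

Parallel springs add: k_eq = 20900 + 20200 = 41100 N/m.
ω_n = √(k_eq/m) = √(41100/40.9) = √1005 = 31.70 rad/s.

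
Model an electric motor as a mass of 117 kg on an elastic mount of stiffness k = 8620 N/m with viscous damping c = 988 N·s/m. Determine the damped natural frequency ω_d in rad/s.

ω_n = √(k/m) = √(8620/117) = 8.583 rad/s.
Critical damping c_c = 2√(k·m) = 2√(8620 × 117) = 2009 N·s/m, so ζ = c/c_c = 988/2009 = 0.4919.
ω_d = ω_n√(1 − ζ²) = 8.583 × √(1 − 0.242) = 7.473 rad/s.

7.47 rad/s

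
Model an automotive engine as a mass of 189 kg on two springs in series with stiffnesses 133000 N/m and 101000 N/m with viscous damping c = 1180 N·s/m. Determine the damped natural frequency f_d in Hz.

2.73 Hz

Series springs: 1/k_eq = 1/133000 + 1/101000 = 1.742×10^-5, so k_eq = 57410 N/m.
ω_n = √(k_eq/m) = √(57410/189) = 17.43 rad/s.
Critical damping c_c = 2√(k_eq·m) = 2√(57410 × 189) = 6588 N·s/m, so ζ = c/c_c = 1180/6588 = 0.1791.
ω_d = ω_n√(1 − ζ²) = 17.43 × √(1 − 0.0321) = 17.15 rad/s.
f_d = ω_d/(2π) = 2.729 Hz.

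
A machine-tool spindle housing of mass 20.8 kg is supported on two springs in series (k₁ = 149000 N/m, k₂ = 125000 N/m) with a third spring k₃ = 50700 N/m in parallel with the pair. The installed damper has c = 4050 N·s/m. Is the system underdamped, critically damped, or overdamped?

overdamped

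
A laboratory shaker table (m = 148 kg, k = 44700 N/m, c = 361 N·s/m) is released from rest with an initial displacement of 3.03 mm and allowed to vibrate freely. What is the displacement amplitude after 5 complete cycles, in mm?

ζ = c/(2√(km)) = 361/(2√(44700 × 148)) = 361/5144 = 0.07018.
Logarithmic decrement δ = 2πζ/√(1 − ζ²) = 2π × 0.07018/√(1 − 0.00492) = 0.4420.
After n cycles, x_n/x₀ = e^(−nδ), so x_5 = 3.03 × e^(−5 × 0.4420) = 3.03 × 0.1097 = 0.3324 mm.

0.332 mm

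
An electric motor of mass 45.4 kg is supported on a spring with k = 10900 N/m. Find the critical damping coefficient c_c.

1410 N·s/m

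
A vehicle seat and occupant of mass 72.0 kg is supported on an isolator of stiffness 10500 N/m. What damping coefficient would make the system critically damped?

1740 N·s/m

c_c = 2√(k·m) = 2√(10500 × 72.0) = 2 × 869.5 = 1739 N·s/m.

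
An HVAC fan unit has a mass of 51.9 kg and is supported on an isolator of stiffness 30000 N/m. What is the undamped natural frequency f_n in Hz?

ω_n = √(k/m) = √(30000/51.9) = √578.0 = 24.04 rad/s.
f_n = ω_n/(2π) = 24.04/6.283 = 3.826 Hz.

3.83 Hz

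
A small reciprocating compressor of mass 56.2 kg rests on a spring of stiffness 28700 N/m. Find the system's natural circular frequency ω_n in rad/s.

22.6 rad/s

ω_n = √(k/m) = √(28700/56.2) = √510.7 = 22.60 rad/s.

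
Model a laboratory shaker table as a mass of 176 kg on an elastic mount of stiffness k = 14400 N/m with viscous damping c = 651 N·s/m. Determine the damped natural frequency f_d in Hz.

ω_n = √(k/m) = √(14400/176) = 9.045 rad/s.
Critical damping c_c = 2√(k·m) = 2√(14400 × 176) = 3184 N·s/m, so ζ = c/c_c = 651/3184 = 0.2045.
ω_d = ω_n√(1 − ζ²) = 9.045 × √(1 − 0.0418) = 8.854 rad/s.
f_d = ω_d/(2π) = 1.409 Hz.

1.41 Hz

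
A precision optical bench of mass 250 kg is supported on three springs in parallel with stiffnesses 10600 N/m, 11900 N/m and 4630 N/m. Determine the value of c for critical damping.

Parallel springs add: k_eq = 10600 + 11900 + 4630 = 27130 N/m.
c_c = 2√(k_eq·m) = 2√(27130 × 250) = 2 × 2604 = 5209 N·s/m.

5210 N·s/m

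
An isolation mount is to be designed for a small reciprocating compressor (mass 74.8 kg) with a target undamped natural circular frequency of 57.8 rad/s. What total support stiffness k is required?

250000 N/m

k = m·ω_n² = 74.8 × 57.80² = 74.8 × 3341 = 249900 N/m.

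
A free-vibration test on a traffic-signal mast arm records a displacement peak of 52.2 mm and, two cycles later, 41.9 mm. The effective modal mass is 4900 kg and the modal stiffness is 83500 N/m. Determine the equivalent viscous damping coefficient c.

707 N·s/m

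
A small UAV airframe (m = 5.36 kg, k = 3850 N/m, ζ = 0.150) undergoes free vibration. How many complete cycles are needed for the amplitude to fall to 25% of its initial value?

Logarithmic decrement δ = 2πζ/√(1 − ζ²) = 2π × 0.1500/√(1 − 0.0225) = 0.9533.
x_n/x₀ = e^(−nδ) ≤ 0.25; take ln: n ≥ ln(1/0.25)/δ = 1.386/0.9533 = 1.454.
So 2 complete cycles are required.

2 cycles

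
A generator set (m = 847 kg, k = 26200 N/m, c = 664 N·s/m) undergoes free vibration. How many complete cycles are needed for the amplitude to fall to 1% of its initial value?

ζ = c/(2√(km)) = 664/(2√(26200 × 847)) = 664/9422 = 0.07048.
Logarithmic decrement δ = 2πζ/√(1 − ζ²) = 2π × 0.07048/√(1 − 0.00497) = 0.4439.
x_n/x₀ = e^(−nδ) ≤ 0.01; take ln: n ≥ ln(1/0.01)/δ = 4.605/0.4439 = 10.37.
So 11 complete cycles are required.

11 cycles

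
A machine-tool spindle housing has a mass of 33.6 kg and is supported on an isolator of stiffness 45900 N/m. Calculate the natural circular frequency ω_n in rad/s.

37.0 rad/s

ω_n = √(k/m) = √(45900/33.6) = √1366 = 36.96 rad/s.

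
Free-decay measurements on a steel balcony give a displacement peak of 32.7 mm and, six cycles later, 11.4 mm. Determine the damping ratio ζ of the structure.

Logarithmic decrement δ = (1/n)·ln(x₀/x_n) = (1/6)·ln(32.7/11.4) = (1/6)·ln(2.868) = 0.1756.
ζ = δ/√(4π² + δ²) = 0.1756/√(39.48 + 0.0308) = 0.1756/6.286 = 0.02794.

0.0279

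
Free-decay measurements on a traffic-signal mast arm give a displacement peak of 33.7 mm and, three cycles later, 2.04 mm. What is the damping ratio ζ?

0.147

Logarithmic decrement δ = (1/n)·ln(x₀/x_n) = (1/3)·ln(33.7/2.04) = (1/3)·ln(16.52) = 0.9348.
ζ = δ/√(4π² + δ²) = 0.9348/√(39.48 + 0.874) = 0.9348/6.352 = 0.1472.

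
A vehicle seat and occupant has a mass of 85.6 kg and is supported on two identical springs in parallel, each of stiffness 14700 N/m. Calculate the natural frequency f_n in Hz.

2.95 Hz

Parallel springs add: k_eq = 2 × 14700 = 29400 N/m.
ω_n = √(k_eq/m) = √(29400/85.6) = √343.5 = 18.53 rad/s.
f_n = ω_n/(2π) = 18.53/6.283 = 2.950 Hz.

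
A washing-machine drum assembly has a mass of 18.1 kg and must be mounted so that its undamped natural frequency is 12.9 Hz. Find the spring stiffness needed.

119000 N/m

ω_n = 2πf_n = 2π × 12.9 = 81.05 rad/s.
k = m·ω_n² = 18.1 × 81.05² = 18.1 × 6570 = 118900 N/m.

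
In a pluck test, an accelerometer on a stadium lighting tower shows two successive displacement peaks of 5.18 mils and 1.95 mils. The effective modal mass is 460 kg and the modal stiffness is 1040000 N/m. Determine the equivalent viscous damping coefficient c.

6720 N·s/m

Logarithmic decrement δ = (1/n)·ln(x₀/x_n) = (1/1)·ln(5.18/1.95) = (1/1)·ln(2.656) = 0.9770.
ζ = δ/√(4π² + δ²) = 0.9770/√(39.48 + 0.954) = 0.9770/6.359 = 0.1536.
c = ζ · 2√(km) = 0.1536 × 2√(1040000 × 460) = 0.1536 × 43740 = 6721 N·s/m.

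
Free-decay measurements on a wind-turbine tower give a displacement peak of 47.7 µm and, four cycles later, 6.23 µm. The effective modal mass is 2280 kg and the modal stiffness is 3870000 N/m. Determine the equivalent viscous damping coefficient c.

15200 N·s/m

Logarithmic decrement δ = (1/n)·ln(x₀/x_n) = (1/4)·ln(47.7/6.23) = (1/4)·ln(7.657) = 0.5089.
ζ = δ/√(4π² + δ²) = 0.5089/√(39.48 + 0.259) = 0.5089/6.304 = 0.08073.
c = ζ · 2√(km) = 0.08073 × 2√(3870000 × 2280) = 0.08073 × 187900 = 15170 N·s/m.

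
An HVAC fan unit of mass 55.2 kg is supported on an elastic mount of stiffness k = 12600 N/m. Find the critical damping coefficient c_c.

1670 N·s/m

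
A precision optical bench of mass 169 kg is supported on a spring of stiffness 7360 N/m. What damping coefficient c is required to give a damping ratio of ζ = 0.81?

c_c = 2√(k·m) = 2√(7360 × 169) = 2231 N·s/m.
c = ζ·c_c = 0.81 × 2231 = 1807 N·s/m.

1810 N·s/m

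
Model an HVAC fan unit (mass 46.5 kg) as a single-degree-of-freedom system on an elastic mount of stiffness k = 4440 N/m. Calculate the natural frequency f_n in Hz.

ω_n = √(k/m) = √(4440/46.5) = √95.48 = 9.772 rad/s.
f_n = ω_n/(2π) = 9.772/6.283 = 1.555 Hz.

1.56 Hz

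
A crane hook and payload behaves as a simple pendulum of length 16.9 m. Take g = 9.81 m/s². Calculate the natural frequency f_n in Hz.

0.121 Hz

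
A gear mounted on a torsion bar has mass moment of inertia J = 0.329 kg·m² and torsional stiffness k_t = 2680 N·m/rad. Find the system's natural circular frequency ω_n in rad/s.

90.3 rad/s

ω_n = √(k_t/J) = √(2680/0.329) = √8146 = 90.25 rad/s.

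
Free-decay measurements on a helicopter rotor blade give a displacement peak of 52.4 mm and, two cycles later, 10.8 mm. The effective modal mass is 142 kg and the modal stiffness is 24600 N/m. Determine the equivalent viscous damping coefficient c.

466 N·s/m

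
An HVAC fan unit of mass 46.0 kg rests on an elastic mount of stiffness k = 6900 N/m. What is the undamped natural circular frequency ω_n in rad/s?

12.2 rad/s

ω_n = √(k/m) = √(6900/46.0) = √150.0 = 12.25 rad/s.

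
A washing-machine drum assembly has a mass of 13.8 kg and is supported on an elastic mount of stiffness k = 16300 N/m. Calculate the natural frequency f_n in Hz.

5.47 Hz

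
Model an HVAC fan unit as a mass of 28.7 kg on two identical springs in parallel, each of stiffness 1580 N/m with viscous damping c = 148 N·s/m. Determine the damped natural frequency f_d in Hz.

1.62 Hz

Parallel springs add: k_eq = 2 × 1580 = 3160 N/m.
ω_n = √(k_eq/m) = √(3160/28.7) = 10.49 rad/s.
Critical damping c_c = 2√(k_eq·m) = 2√(3160 × 28.7) = 602.3 N·s/m, so ζ = c/c_c = 148/602.3 = 0.2457.
ω_d = ω_n√(1 − ζ²) = 10.49 × √(1 − 0.0604) = 10.17 rad/s.
f_d = ω_d/(2π) = 1.619 Hz.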